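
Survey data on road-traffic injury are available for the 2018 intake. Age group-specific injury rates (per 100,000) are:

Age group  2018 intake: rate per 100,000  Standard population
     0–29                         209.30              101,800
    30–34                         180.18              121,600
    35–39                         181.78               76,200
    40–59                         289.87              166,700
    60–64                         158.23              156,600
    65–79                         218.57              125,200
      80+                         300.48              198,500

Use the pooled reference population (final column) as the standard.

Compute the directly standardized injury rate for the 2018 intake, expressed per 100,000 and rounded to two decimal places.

Standard total = 946,600; weights = 0.1075, 0.1285, 0.0805, 0.1761, 0.1654, 0.1323, 0.2097.
Standardized rate: 0.1075×209.30 + 0.1285×180.18 + 0.0805×181.78 + 0.1761×289.87 + 0.1654×158.23 + 0.1323×218.57 + 0.2097×300.48 = 229.4302 per 100,000.

229.43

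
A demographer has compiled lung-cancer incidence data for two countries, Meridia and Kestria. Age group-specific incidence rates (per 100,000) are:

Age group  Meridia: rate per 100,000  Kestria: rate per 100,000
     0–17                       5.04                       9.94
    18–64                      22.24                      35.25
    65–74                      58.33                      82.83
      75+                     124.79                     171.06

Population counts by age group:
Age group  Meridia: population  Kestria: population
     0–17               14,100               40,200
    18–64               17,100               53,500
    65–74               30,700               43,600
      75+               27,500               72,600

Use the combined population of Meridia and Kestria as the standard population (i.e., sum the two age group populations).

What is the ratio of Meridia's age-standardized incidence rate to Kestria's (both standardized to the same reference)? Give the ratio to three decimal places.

0.710

Combined standard total = 299,300; weights = 0.1814, 0.2359, 0.2482, 0.3344.
Meridia: 0.1814×5.04 + 0.2359×22.24 + 0.2482×58.33 + 0.3344×124.79 = 62.3763 per 100,000.
Kestria: 0.1814×9.94 + 0.2359×35.25 + 0.2482×82.83 + 0.3344×171.06 = 87.8910 per 100,000.
Ratio = 62.3763 ÷ 87.8910 = 0.70970.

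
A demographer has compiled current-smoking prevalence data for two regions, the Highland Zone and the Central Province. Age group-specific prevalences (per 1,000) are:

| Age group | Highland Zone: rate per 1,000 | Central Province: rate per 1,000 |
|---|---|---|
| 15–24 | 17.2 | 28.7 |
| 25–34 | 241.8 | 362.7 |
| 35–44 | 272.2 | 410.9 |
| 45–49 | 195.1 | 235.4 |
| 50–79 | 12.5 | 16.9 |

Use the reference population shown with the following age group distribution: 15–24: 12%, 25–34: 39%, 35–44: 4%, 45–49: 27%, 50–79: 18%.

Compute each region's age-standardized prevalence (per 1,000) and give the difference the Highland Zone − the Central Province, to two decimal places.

-65.75

Standard weights: 0.12, 0.39, 0.04, 0.27, 0.18.
The Highland Zone: 0.1200×17.2 + 0.3900×241.8 + 0.0400×272.2 + 0.2700×195.1 + 0.1800×12.5 = 162.1810 per 1,000.
The Central Province: 0.1200×28.7 + 0.3900×362.7 + 0.0400×410.9 + 0.2700×235.4 + 0.1800×16.9 = 227.9330 per 1,000.
Difference = 162.1810 − 227.9330 = -65.7520.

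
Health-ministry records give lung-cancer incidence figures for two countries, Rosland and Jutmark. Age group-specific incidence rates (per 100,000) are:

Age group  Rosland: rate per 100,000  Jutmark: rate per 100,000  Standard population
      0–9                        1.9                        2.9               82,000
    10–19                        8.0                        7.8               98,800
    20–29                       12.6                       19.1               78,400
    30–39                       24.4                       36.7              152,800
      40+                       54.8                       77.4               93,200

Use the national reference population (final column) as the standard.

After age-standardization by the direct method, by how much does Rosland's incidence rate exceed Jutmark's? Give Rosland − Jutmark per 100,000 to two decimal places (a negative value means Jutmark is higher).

-9.02

Standard total = 505,200; weights = 0.1623, 0.1956, 0.1552, 0.3025, 0.1845.
Rosland: 0.1623×1.9 + 0.1956×8.0 + 0.1552×12.6 + 0.3025×24.4 + 0.1845×54.8 = 21.3177 per 100,000.
Jutmark: 0.1623×2.9 + 0.1956×7.8 + 0.1552×19.1 + 0.3025×36.7 + 0.1845×77.4 = 30.3391 per 100,000.
Difference = 21.3177 − 30.3391 = -9.0214.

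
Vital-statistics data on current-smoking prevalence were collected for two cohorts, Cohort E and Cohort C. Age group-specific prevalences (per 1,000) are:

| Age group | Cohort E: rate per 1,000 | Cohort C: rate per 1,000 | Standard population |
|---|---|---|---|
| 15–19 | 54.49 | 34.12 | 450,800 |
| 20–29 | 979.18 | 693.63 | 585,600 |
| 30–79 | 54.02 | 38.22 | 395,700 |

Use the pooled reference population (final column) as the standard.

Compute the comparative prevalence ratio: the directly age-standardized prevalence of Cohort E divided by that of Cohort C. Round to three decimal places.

1.418

Standard total = 1,432,100; weights = 0.3148, 0.4089, 0.2763.
Cohort E: 0.3148×54.49 + 0.4089×979.18 + 0.2763×54.02 = 432.4751 per 1,000.
Cohort C: 0.3148×34.12 + 0.4089×693.63 + 0.2763×38.22 = 304.9331 per 1,000.
Ratio = 432.4751 ÷ 304.9331 = 1.41826.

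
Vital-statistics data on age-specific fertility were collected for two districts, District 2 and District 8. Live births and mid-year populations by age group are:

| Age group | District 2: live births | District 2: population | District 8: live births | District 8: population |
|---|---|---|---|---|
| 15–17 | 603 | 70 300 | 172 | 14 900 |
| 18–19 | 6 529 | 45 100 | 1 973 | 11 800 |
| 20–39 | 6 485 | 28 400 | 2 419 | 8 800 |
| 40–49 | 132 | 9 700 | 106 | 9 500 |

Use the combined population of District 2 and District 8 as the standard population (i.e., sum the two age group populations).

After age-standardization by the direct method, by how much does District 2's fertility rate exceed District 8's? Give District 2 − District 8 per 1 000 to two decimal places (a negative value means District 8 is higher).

Age-specific rates per 1 000 for District 2: 8.578, 144.767, 228.345, 13.608.
For District 8: 11.544, 167.203, 274.886, 11.158.
Combined standard total = 198 500; weights = 0.4292, 0.2866, 0.1874, 0.0967.
District 2: 0.4292×8.578 + 0.2866×144.767 + 0.1874×228.345 + 0.0967×13.608 = 89.2885 per 1 000.
District 8: 0.4292×11.544 + 0.2866×167.203 + 0.1874×274.886 + 0.0967×11.158 = 105.4781 per 1 000.
Difference = 89.2885 − 105.4781 = -16.1895.

-16.19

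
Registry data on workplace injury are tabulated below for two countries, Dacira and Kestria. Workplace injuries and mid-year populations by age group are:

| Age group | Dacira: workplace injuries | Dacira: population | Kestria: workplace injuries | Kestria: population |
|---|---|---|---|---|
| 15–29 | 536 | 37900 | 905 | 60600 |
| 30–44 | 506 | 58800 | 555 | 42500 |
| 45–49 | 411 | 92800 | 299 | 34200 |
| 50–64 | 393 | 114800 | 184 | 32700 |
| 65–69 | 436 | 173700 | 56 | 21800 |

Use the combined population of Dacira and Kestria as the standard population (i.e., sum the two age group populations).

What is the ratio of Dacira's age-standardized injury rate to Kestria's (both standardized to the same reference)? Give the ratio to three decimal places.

Age-specific rates per 10000 for Dacira: 141.42, 86.05, 44.29, 34.23, 25.10.
For Kestria: 149.34, 130.59, 87.43, 56.27, 25.69.
Combined standard total = 669800; weights = 0.1471, 0.1512, 0.1896, 0.2202, 0.2919.
Dacira: 0.1471×141.42 + 0.1512×86.05 + 0.1896×44.29 + 0.2202×34.23 + 0.2919×25.10 = 57.0752 per 10000.
Kestria: 0.1471×149.34 + 0.1512×130.59 + 0.1896×87.43 + 0.2202×56.27 + 0.2919×25.69 = 78.1778 per 10000.
Ratio = 57.0752 ÷ 78.1778 = 0.73007.

0.730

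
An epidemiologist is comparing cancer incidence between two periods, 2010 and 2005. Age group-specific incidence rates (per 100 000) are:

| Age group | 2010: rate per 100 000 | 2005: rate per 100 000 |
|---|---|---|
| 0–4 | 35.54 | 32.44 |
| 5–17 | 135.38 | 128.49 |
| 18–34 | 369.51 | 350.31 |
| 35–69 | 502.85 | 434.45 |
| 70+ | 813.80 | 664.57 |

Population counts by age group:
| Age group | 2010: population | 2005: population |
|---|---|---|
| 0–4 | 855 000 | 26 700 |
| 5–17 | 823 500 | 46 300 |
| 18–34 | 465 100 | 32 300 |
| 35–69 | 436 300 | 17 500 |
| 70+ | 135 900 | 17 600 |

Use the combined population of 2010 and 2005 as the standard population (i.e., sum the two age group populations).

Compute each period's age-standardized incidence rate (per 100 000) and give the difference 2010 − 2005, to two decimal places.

25.29

Combined standard total = 2 856 200; weights = 0.3087, 0.3045, 0.1741, 0.1589, 0.0537.
2010: 0.3087×35.54 + 0.3045×135.38 + 0.1741×369.51 + 0.1589×502.85 + 0.0537×813.80 = 240.1775 per 100 000.
2005: 0.3087×32.44 + 0.3045×128.49 + 0.1741×350.31 + 0.1589×434.45 + 0.0537×664.57 = 214.8911 per 100 000.
Difference = 240.1775 − 214.8911 = 25.2864.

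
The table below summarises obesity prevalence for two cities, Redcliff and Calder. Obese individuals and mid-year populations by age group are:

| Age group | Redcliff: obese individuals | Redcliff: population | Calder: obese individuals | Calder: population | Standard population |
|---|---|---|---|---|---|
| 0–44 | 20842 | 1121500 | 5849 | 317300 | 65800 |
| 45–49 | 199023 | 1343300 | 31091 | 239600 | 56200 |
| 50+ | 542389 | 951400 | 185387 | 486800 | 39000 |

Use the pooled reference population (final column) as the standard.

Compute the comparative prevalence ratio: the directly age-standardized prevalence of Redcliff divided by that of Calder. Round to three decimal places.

Age-specific rates per 1000 for Redcliff: 18.584, 148.160, 570.096.
For Calder: 18.434, 129.762, 380.828.
Standard total = 161000; weights = 0.4087, 0.3491, 0.2422.
Redcliff: 0.4087×18.584 + 0.3491×148.160 + 0.2422×570.096 = 197.4108 per 1000.
Calder: 0.4087×18.434 + 0.3491×129.762 + 0.2422×380.828 = 145.0798 per 1000.
Ratio = 197.4108 ÷ 145.0798 = 1.36070.

1.361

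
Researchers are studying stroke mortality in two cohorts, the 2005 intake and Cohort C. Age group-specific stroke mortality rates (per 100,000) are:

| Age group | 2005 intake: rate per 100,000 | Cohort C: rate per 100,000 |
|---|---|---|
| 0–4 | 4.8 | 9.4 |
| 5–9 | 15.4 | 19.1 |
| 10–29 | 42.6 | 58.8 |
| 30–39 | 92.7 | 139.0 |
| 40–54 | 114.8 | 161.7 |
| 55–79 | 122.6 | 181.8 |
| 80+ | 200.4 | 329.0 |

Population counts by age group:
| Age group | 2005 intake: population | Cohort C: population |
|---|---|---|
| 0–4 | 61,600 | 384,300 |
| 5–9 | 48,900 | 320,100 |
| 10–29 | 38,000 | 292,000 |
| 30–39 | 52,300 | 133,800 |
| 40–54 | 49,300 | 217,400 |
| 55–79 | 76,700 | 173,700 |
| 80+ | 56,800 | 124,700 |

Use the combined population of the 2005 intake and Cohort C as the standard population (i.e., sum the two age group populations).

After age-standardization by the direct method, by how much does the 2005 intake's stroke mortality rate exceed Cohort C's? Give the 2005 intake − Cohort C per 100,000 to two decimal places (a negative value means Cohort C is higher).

Combined standard total = 2,029,600; weights = 0.2197, 0.1818, 0.1626, 0.0917, 0.1314, 0.1234, 0.0894.
The 2005 intake: 0.2197×4.8 + 0.1818×15.4 + 0.1626×42.6 + 0.0917×92.7 + 0.1314×114.8 + 0.1234×122.6 + 0.0894×200.4 = 67.4129 per 100,000.
Cohort C: 0.2197×9.4 + 0.1818×19.1 + 0.1626×58.8 + 0.0917×139.0 + 0.1314×161.7 + 0.1234×181.8 + 0.0894×329.0 = 100.9425 per 100,000.
Difference = 67.4129 − 100.9425 = -33.5296.

-33.53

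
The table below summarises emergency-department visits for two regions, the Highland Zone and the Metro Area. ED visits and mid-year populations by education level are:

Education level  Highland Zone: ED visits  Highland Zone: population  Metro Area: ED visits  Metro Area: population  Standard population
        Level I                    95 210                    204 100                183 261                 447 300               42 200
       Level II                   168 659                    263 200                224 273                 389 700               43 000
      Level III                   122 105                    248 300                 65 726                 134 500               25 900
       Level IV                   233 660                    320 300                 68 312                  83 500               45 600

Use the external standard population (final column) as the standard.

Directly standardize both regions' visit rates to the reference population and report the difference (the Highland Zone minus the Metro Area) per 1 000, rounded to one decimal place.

Education-specific rates per 1 000 for the Highland Zone: 466.487, 640.802, 491.764, 729.504.
For the Metro Area: 409.705, 575.502, 488.669, 818.108.
Standard total = 156 700; weights = 0.2693, 0.2744, 0.1653, 0.2910.
The Highland Zone: 0.2693×466.487 + 0.2744×640.802 + 0.1653×491.764 + 0.2910×729.504 = 595.0369 per 1 000.
The Metro Area: 0.2693×409.705 + 0.2744×575.502 + 0.1653×488.669 + 0.2910×818.108 = 587.0987 per 1 000.
Difference = 595.0369 − 587.0987 = 7.9382.

7.9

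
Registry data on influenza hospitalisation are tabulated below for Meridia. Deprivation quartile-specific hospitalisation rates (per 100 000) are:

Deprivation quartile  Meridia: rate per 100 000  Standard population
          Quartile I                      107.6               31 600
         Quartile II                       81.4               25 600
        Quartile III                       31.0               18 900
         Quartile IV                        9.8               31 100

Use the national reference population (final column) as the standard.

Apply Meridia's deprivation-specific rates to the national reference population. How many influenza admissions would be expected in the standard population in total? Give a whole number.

64

Expected influenza admissions = Σ (standard pop × deprivation-specific rate ÷ 100 000)
= 31 600×107.6/100 000 + 25 600×81.4/100 000 + 18 900×31.0/100 000 + 31 100×9.8/100 000
= 34.00 + 20.84 + 5.86 + 3.05 = 63.75.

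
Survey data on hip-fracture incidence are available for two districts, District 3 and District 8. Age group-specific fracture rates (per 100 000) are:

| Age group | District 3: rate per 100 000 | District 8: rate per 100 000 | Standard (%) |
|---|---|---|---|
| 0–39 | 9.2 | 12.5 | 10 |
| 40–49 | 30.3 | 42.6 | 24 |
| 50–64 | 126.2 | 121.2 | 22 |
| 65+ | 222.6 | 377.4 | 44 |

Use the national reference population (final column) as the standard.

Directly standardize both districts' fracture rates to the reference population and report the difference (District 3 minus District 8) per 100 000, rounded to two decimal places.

Standard weights: 0.10, 0.24, 0.22, 0.44.
District 3: 0.1000×9.2 + 0.2400×30.3 + 0.2200×126.2 + 0.4400×222.6 = 133.9000 per 100 000.
District 8: 0.1000×12.5 + 0.2400×42.6 + 0.2200×121.2 + 0.4400×377.4 = 204.1940 per 100 000.
Difference = 133.9000 − 204.1940 = -70.2940.

-70.29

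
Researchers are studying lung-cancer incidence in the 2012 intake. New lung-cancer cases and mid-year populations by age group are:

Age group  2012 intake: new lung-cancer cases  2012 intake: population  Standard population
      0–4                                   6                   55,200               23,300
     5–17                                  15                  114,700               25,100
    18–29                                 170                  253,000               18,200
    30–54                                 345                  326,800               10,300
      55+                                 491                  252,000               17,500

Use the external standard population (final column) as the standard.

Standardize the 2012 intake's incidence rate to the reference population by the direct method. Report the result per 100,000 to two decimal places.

Age-specific rates per 100,000 for the 2012 intake: 10.87, 13.08, 67.19, 105.57, 194.84.
Standard total = 94,400; weights = 0.2468, 0.2659, 0.1928, 0.1091, 0.1854.
Standardized rate: 0.2468×10.87 + 0.2659×13.08 + 0.1928×67.19 + 0.1091×105.57 + 0.1854×194.84 = 66.7534 per 100,000.

66.75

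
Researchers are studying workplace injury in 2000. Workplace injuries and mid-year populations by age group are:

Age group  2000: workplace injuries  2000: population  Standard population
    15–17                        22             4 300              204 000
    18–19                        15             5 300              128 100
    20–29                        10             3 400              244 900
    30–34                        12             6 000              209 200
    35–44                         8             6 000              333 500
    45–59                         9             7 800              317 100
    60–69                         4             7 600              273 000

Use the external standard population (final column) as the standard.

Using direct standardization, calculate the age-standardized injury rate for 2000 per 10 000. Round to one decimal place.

20.5

Age-specific rates per 10 000 for 2000: 51.16, 28.30, 29.41, 20.00, 13.33, 11.54, 5.26.
Standard total = 1 709 800; weights = 0.1193, 0.0749, 0.1432, 0.1224, 0.1951, 0.1855, 0.1597.
Standardized rate: 0.1193×51.16 + 0.0749×28.30 + 0.1432×29.41 + 0.1224×20.00 + 0.1951×13.33 + 0.1855×11.54 + 0.1597×5.26 = 20.4655 per 10 000.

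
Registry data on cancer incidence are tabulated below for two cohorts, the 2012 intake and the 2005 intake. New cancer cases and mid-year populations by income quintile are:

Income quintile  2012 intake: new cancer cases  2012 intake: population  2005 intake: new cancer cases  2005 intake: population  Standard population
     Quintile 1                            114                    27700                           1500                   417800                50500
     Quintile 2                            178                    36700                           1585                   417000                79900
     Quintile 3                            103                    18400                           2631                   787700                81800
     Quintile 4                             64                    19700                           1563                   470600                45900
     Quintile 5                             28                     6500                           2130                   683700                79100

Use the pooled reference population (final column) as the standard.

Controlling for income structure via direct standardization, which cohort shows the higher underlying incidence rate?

2012 intake

Income-specific rates per 100000 for the 2012 intake: 411.55, 485.01, 559.78, 324.87, 430.77.
For the 2005 intake: 359.02, 380.10, 334.01, 332.13, 311.54.
Standard total = 337200; weights = 0.1498, 0.2370, 0.2426, 0.1361, 0.2346.
The 2012 intake: 0.1498×411.55 + 0.2370×485.01 + 0.2426×559.78 + 0.1361×324.87 + 0.2346×430.77 = 457.6267 per 100000.
The 2005 intake: 0.1498×359.02 + 0.2370×380.10 + 0.2426×334.01 + 0.1361×332.13 + 0.2346×311.54 = 343.1493 per 100000.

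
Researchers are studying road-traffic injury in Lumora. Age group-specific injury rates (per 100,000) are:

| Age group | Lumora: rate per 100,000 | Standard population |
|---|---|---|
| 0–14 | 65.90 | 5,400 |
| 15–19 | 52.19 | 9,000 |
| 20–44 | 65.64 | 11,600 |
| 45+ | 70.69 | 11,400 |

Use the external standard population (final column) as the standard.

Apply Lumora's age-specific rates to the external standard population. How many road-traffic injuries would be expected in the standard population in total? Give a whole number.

Expected road-traffic injuries = Σ (standard pop × age-specific rate ÷ 100,000)
= 5,400×65.90/100,000 + 9,000×52.19/100,000 + 11,600×65.64/100,000 + 11,400×70.69/100,000
= 3.56 + 4.70 + 7.61 + 8.06 = 23.93.

24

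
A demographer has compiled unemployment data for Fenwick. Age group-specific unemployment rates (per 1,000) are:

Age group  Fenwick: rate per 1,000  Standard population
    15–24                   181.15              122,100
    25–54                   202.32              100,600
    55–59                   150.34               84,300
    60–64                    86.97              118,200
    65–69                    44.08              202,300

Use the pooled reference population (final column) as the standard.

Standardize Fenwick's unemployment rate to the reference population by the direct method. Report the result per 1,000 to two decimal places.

118.47

Standard total = 627,500; weights = 0.1946, 0.1603, 0.1343, 0.1884, 0.3224.
Standardized rate: 0.1946×181.15 + 0.1603×202.32 + 0.1343×150.34 + 0.1884×86.97 + 0.3224×44.08 = 118.4744 per 1,000.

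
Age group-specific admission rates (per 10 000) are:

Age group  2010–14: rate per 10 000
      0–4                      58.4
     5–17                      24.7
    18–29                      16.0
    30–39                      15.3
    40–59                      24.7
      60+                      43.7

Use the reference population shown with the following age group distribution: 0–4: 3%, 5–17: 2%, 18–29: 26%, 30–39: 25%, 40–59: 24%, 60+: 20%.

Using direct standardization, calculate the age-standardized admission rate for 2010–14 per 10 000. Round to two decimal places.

Standard weights: 0.03, 0.02, 0.26, 0.25, 0.24, 0.20.
Standardized rate: 0.0300×58.4 + 0.0200×24.7 + 0.2600×16.0 + 0.2500×15.3 + 0.2400×24.7 + 0.2000×43.7 = 24.8990 per 10 000.

24.90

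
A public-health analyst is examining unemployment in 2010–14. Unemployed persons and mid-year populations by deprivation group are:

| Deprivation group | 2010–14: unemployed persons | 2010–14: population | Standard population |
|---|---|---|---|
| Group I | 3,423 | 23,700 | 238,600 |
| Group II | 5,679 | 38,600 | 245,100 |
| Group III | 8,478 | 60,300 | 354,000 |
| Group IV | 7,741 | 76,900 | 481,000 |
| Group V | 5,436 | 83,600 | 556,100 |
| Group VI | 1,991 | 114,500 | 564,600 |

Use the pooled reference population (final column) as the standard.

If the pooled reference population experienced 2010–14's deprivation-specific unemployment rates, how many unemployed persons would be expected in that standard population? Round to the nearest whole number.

214689

Deprivation-specific rates per 1,000 for 2010–14: 144.430, 147.124, 140.597, 100.663, 65.024, 17.389.
Expected unemployed persons = Σ (standard pop × deprivation-specific rate ÷ 1,000)
= 238,600×144.430/1,000 + 245,100×147.124/1,000 + 354,000×140.597/1,000 + 481,000×100.663/1,000 + 556,100×65.024/1,000 + 564,600×17.389/1,000
= 34461.09 + 36060.18 + 49771.34 + 48419.00 + 36159.80 + 9817.63 = 214689.04.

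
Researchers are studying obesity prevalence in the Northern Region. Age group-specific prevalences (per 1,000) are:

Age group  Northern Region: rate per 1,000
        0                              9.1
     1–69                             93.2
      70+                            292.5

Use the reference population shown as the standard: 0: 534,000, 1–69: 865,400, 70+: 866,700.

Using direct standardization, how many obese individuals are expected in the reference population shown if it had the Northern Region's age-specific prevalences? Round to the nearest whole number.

339024

Expected obese individuals = Σ (standard pop × age-specific rate ÷ 1,000)
= 534,000×9.1/1,000 + 865,400×93.2/1,000 + 866,700×292.5/1,000
= 4859.40 + 80655.28 + 253509.75 = 339024.43.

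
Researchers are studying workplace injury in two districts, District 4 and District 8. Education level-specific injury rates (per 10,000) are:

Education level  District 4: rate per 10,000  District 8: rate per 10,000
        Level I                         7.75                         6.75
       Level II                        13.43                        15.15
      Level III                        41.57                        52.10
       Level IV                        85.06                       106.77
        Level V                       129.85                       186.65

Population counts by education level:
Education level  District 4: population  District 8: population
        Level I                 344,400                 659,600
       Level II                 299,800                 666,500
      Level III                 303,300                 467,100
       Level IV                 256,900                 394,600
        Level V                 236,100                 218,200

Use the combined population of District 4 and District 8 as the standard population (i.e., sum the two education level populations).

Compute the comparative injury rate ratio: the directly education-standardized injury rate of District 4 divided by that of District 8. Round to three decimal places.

0.774

Combined standard total = 3,846,500; weights = 0.2610, 0.2512, 0.2003, 0.1694, 0.1181.
District 4: 0.2610×7.75 + 0.2512×13.43 + 0.2003×41.57 + 0.1694×85.06 + 0.1181×129.85 = 43.4658 per 10,000.
District 8: 0.2610×6.75 + 0.2512×15.15 + 0.2003×52.10 + 0.1694×106.77 + 0.1181×186.65 = 56.1316 per 10,000.
Ratio = 43.4658 ÷ 56.1316 = 0.77436.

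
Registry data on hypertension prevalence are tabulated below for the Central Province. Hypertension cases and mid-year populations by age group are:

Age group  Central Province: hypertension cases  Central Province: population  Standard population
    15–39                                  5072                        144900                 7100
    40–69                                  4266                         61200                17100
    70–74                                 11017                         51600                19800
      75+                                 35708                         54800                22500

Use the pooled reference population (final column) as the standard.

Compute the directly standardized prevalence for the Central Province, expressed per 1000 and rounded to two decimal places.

305.70

Age-specific rates per 1000 for the Central Province: 35.003, 69.706, 213.508, 651.606.
Standard total = 66500; weights = 0.1068, 0.2571, 0.2977, 0.3383.
Standardized rate: 0.1068×35.003 + 0.2571×69.706 + 0.2977×213.508 + 0.3383×651.606 = 305.7005 per 1000.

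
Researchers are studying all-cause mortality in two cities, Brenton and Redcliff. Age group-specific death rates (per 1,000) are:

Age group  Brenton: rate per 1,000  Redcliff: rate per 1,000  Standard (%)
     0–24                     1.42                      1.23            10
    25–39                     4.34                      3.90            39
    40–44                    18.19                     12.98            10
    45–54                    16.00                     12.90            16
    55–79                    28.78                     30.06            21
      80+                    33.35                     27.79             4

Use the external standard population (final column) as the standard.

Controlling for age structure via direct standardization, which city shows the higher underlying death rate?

Brenton

Standard weights: 0.10, 0.39, 0.10, 0.16, 0.21, 0.04.
Brenton: 0.1000×1.42 + 0.3900×4.34 + 0.1000×18.19 + 0.1600×16.00 + 0.2100×28.78 + 0.0400×33.35 = 13.5914 per 1,000.
Redcliff: 0.1000×1.23 + 0.3900×3.90 + 0.1000×12.98 + 0.1600×12.90 + 0.2100×30.06 + 0.0400×27.79 = 12.4302 per 1,000.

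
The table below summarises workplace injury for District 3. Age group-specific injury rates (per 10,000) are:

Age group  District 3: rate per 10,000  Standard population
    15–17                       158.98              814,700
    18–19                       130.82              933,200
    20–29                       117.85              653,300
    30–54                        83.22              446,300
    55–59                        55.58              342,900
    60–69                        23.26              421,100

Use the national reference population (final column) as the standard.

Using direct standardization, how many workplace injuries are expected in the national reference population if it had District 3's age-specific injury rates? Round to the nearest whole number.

39459

Expected workplace injuries = Σ (standard pop × age-specific rate ÷ 10,000)
= 814,700×158.98/10,000 + 933,200×130.82/10,000 + 653,300×117.85/10,000 + 446,300×83.22/10,000 + 342,900×55.58/10,000 + 421,100×23.26/10,000
= 12952.10 + 12208.12 + 7699.14 + 3714.11 + 1905.84 + 979.48 = 39458.79.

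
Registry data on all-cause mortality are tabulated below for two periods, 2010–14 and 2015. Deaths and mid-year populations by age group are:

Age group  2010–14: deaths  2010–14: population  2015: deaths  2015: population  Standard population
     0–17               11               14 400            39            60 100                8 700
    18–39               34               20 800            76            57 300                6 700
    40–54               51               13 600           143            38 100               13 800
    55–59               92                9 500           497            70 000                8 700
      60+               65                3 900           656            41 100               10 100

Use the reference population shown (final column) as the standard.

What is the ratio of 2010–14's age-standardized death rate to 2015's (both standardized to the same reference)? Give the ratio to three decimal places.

Age-specific rates per 1 000 for 2010–14: 0.764, 1.635, 3.750, 9.684, 16.667.
For 2015: 0.649, 1.326, 3.753, 7.100, 15.961.
Standard total = 48 000; weights = 0.1812, 0.1396, 0.2875, 0.1812, 0.2104.
2010–14: 0.1812×0.764 + 0.1396×1.635 + 0.2875×3.750 + 0.1812×9.684 + 0.2104×16.667 = 6.7070 per 1 000.
2015: 0.1812×0.649 + 0.1396×1.326 + 0.2875×3.753 + 0.1812×7.100 + 0.2104×15.961 = 6.0272 per 1 000.
Ratio = 6.7070 ÷ 6.0272 = 1.11279.

1.113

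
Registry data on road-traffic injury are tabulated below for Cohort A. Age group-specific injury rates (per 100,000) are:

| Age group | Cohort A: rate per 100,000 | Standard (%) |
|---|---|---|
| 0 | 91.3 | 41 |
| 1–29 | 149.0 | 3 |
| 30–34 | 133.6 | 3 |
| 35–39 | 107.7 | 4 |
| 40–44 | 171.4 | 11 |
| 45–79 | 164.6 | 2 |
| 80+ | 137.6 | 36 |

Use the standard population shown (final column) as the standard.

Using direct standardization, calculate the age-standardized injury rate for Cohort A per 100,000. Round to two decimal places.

121.90

Standard weights: 0.41, 0.03, 0.03, 0.04, 0.11, 0.02, 0.36.
Standardized rate: 0.4100×91.3 + 0.0300×149.0 + 0.0300×133.6 + 0.0400×107.7 + 0.1100×171.4 + 0.0200×164.6 + 0.3600×137.6 = 121.9010 per 100,000.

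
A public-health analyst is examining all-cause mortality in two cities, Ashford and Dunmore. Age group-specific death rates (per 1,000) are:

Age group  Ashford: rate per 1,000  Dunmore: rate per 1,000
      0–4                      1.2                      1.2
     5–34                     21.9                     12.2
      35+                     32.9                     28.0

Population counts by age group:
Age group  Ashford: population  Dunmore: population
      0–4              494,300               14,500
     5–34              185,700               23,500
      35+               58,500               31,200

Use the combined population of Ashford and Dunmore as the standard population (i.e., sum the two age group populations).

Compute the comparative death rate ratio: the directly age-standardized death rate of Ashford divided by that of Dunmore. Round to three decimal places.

Combined standard total = 807,700; weights = 0.6299, 0.2590, 0.1111.
Ashford: 0.6299×1.2 + 0.2590×21.9 + 0.1111×32.9 = 10.0819 per 1,000.
Dunmore: 0.6299×1.2 + 0.2590×12.2 + 0.1111×28.0 = 7.0254 per 1,000.
Ratio = 10.0819 ÷ 7.0254 = 1.43507.

1.435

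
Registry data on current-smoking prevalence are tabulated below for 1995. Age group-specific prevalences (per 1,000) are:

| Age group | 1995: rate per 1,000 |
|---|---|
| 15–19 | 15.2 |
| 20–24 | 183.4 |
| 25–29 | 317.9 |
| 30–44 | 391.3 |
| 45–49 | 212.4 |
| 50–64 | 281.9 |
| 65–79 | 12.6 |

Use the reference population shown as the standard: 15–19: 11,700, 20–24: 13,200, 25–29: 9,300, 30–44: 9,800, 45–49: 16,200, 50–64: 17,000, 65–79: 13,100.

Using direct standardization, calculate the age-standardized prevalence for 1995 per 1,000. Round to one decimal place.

197.0

Standard total = 90,300; weights = 0.1296, 0.1462, 0.1030, 0.1085, 0.1794, 0.1883, 0.1451.
Standardized rate: 0.1296×15.2 + 0.1462×183.4 + 0.1030×317.9 + 0.1085×391.3 + 0.1794×212.4 + 0.1883×281.9 + 0.1451×12.6 = 196.9897 per 1,000.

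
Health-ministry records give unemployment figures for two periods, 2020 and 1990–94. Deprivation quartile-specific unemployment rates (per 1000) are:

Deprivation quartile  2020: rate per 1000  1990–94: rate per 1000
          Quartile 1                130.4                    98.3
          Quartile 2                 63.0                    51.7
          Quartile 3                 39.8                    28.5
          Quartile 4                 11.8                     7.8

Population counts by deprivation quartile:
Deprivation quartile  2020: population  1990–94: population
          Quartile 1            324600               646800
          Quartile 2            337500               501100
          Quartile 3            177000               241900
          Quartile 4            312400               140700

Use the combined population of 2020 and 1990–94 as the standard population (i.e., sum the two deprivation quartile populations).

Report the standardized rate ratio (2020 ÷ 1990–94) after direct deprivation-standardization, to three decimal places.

Combined standard total = 2682000; weights = 0.3622, 0.3127, 0.1562, 0.1689.
2020: 0.3622×130.4 + 0.3127×63.0 + 0.1562×39.8 + 0.1689×11.8 = 75.1384 per 1000.
1990–94: 0.3622×98.3 + 0.3127×51.7 + 0.1562×28.5 + 0.1689×7.8 = 57.5381 per 1000.
Ratio = 75.1384 ÷ 57.5381 = 1.30589.

1.306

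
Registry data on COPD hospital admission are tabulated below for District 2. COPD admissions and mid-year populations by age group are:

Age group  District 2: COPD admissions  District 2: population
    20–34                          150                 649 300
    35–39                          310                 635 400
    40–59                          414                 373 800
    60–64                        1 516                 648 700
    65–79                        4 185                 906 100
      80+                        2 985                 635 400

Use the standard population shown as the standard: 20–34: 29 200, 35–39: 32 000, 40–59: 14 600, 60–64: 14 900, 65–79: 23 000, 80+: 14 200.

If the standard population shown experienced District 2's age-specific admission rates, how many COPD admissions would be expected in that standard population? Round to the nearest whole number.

246

Age-specific rates per 10 000 for District 2: 2.31, 4.88, 11.08, 23.37, 46.19, 46.98.
Expected COPD admissions = Σ (standard pop × age-specific rate ÷ 10 000)
= 29 200×2.31/10 000 + 32 000×4.88/10 000 + 14 600×11.08/10 000 + 14 900×23.37/10 000 + 23 000×46.19/10 000 + 14 200×46.98/10 000
= 6.75 + 15.61 + 16.17 + 34.82 + 106.23 + 66.71 = 246.29.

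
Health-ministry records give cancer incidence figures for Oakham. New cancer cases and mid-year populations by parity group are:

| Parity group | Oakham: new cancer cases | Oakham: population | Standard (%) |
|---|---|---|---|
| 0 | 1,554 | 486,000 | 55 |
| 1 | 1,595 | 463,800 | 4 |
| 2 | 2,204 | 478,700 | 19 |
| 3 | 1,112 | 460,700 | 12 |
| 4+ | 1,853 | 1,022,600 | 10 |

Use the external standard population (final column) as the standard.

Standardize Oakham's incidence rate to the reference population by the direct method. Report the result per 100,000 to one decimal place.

Parity-specific rates per 100,000 for Oakham: 319.75, 343.90, 460.41, 241.37, 181.20.
Standard weights: 0.55, 0.04, 0.19, 0.12, 0.10.
Standardized rate: 0.5500×319.75 + 0.0400×343.90 + 0.1900×460.41 + 0.1200×241.37 + 0.1000×181.20 = 324.1838 per 100,000.

324.2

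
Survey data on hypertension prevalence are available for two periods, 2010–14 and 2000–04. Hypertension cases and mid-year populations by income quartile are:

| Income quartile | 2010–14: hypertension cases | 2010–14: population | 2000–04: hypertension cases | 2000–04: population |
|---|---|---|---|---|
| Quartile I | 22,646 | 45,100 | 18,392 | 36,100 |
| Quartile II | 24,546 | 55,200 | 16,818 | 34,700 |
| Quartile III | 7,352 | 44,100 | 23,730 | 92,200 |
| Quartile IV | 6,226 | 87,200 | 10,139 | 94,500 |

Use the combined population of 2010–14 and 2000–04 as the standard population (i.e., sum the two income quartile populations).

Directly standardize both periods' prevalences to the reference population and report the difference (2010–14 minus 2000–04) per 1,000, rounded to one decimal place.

-47.2

Income-specific rates per 1,000 for 2010–14: 502.129, 444.674, 166.712, 71.399.
For 2000–04: 509.474, 484.669, 257.375, 107.291.
Combined standard total = 489,100; weights = 0.1660, 0.1838, 0.2787, 0.3715.
2010–14: 0.1660×502.129 + 0.1838×444.674 + 0.2787×166.712 + 0.3715×71.399 = 238.0803 per 1,000.
2000–04: 0.1660×509.474 + 0.1838×484.669 + 0.2787×257.375 + 0.3715×107.291 = 285.2504 per 1,000.
Difference = 238.0803 − 285.2504 = -47.1701.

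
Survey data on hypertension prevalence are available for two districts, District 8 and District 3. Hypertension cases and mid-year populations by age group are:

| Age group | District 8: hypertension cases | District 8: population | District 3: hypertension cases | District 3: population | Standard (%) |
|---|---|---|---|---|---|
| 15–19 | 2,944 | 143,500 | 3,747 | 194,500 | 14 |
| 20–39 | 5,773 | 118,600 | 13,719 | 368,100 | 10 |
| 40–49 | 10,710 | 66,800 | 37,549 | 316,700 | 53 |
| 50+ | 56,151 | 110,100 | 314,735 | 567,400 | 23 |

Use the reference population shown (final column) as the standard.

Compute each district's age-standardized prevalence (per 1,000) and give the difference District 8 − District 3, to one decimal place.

13.2

Age-specific rates per 1,000 for District 8: 20.516, 48.676, 160.329, 510.000.
For District 3: 19.265, 37.270, 118.563, 554.697.
Standard weights: 0.14, 0.10, 0.53, 0.23.
District 8: 0.1400×20.516 + 0.1000×48.676 + 0.5300×160.329 + 0.2300×510.000 = 210.0144 per 1,000.
District 3: 0.1400×19.265 + 0.1000×37.270 + 0.5300×118.563 + 0.2300×554.697 = 196.8429 per 1,000.
Difference = 210.0144 − 196.8429 = 13.1715.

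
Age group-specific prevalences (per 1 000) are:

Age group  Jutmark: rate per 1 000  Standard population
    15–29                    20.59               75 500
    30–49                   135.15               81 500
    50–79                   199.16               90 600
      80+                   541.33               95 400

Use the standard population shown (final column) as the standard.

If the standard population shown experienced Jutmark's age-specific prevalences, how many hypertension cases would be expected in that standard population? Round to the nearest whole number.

Expected hypertension cases = Σ (standard pop × age-specific rate ÷ 1 000)
= 75 500×20.59/1 000 + 81 500×135.15/1 000 + 90 600×199.16/1 000 + 95 400×541.33/1 000
= 1554.55 + 11014.73 + 18043.90 + 51642.88 = 82256.05.

82256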